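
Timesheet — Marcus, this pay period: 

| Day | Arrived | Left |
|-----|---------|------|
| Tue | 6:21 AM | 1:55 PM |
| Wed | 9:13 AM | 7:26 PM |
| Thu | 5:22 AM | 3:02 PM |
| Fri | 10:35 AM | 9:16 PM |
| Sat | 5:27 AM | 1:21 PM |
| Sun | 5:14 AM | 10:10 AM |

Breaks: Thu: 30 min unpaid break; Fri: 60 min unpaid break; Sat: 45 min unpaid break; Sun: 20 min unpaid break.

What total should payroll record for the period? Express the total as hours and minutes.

Tue: 6:21 AM–1:55 PM = 7 h 34 min
Wed: 9:13 AM–7:26 PM = 10 h 13 min
Thu: 5:22 AM–3:02 PM = 9 h 40 min; less 30 min break → 9 h 10 min
Fri: 10:35 AM–9:16 PM = 10 h 41 min; less 60 min break → 9 h 41 min
Sat: 5:27 AM–1:21 PM = 7 h 54 min; less 45 min break → 7 h 9 min
Sun: 5:14 AM–10:10 AM = 4 h 56 min; less 20 min break → 4 h 36 min
Total: 7 h 34 min + 10 h 13 min + 9 h 10 min + 9 h 41 min + 7 h 9 min + 4 h 36 min = 48 h 23 min.

48 h 23 min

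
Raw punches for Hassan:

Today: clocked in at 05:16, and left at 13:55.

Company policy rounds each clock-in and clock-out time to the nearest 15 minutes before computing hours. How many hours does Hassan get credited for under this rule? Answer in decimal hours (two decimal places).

8.75 hours

Today: in 05:16→05:15, out 13:55→14:00; 8 h 45 min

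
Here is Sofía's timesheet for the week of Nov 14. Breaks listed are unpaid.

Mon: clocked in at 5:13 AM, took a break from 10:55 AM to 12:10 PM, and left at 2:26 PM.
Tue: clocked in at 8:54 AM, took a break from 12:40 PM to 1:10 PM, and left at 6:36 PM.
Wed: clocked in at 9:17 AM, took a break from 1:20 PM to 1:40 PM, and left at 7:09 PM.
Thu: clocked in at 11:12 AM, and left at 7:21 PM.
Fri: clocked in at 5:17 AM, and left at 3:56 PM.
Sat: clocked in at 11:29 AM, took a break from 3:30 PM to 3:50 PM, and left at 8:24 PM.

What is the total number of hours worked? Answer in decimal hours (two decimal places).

54.08 hours

Mon: 5:13 AM–2:26 PM = 9 h 13 min; less 75 min break → 7 h 58 min
Tue: 8:54 AM–6:36 PM = 9 h 42 min; less 30 min break → 9 h 12 min
Wed: 9:17 AM–7:09 PM = 9 h 52 min; less 20 min break → 9 h 32 min
Thu: 11:12 AM–7:21 PM = 8 h 9 min
Fri: 5:17 AM–3:56 PM = 10 h 39 min
Sat: 11:29 AM–8:24 PM = 8 h 55 min; less 20 min break → 8 h 35 min
Total: 7 h 58 min + 9 h 12 min + 9 h 32 min + 8 h 9 min + 10 h 39 min + 8 h 35 min = 54 h 5 min.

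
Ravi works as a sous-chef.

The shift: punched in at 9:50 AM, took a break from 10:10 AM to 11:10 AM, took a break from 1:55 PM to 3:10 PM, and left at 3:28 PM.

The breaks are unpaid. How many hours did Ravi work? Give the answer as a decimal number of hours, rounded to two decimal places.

3.38 hours

The shift: 9:50 AM–3:28 PM = 5 h 38 min; less 135 min break → 3 h 23 min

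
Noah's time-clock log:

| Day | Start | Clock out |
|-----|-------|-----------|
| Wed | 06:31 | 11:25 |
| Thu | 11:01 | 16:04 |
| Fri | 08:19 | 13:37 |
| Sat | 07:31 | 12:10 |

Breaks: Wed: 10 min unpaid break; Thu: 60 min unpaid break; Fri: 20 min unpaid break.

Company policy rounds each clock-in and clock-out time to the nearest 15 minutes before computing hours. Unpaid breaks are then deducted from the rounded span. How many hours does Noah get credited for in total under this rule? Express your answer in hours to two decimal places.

Wed: in 06:31→06:30, out 11:25→11:30; 5 h 0 min − 10 min = 4 h 50 min
Thu: in 11:01→11:00, out 16:04→16:00; 5 h 0 min − 60 min = 4 h 0 min
Fri: in 08:19→08:15, out 13:37→13:30; 5 h 15 min − 20 min = 4 h 55 min
Sat: in 07:31→07:30, out 12:10→12:15; 4 h 45 min
Total credited: 18 h 30 min.

18.50 hours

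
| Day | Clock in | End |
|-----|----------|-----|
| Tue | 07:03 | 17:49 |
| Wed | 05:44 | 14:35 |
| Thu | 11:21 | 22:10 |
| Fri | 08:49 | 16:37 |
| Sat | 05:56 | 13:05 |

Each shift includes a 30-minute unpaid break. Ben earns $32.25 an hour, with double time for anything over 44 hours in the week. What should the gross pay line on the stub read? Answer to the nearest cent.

Tue: 07:03–17:49 = 10 h 46 min; less 30 min break → 10 h 16 min
Wed: 05:44–14:35 = 8 h 51 min; less 30 min break → 8 h 21 min
Thu: 11:21–22:10 = 10 h 49 min; less 30 min break → 10 h 19 min
Fri: 08:49–16:37 = 7 h 48 min; less 30 min break → 7 h 18 min
Sat: 05:56–13:05 = 7 h 9 min; less 30 min break → 6 h 39 min
Total worked: 42 h 53 min = 2573 min.
Regular 42 h 53 min = 2573 min at $32.25/h; overtime 0 h 0 min = 0 min at $64.50/h.
Pay = (2573 × $32.25 + 0 × $64.50) ÷ 60 = $1382.99.

$1382.99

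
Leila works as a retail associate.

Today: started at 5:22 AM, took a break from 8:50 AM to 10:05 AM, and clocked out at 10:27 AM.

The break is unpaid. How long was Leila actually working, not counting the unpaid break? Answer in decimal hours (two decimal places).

3.83 hours

Today: 5:22 AM–10:27 AM = 5 h 5 min; less 75 min break → 3 h 50 min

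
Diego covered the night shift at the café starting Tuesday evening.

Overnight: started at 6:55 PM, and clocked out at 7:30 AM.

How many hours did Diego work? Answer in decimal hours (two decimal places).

Overnight: 6:55 PM → midnight = 5 h 5 min; midnight → 7:30 AM = 7 h 30 min; span 12 h 35 min

12.58 hours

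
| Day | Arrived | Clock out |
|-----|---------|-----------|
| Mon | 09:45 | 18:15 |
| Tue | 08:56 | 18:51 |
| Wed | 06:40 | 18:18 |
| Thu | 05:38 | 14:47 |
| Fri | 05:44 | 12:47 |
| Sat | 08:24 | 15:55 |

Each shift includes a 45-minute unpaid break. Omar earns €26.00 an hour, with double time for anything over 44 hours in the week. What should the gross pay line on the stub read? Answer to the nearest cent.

Mon: 09:45–18:15 = 8 h 30 min; less 45 min break → 7 h 45 min
Tue: 08:56–18:51 = 9 h 55 min; less 45 min break → 9 h 10 min
Wed: 06:40–18:18 = 11 h 38 min; less 45 min break → 10 h 53 min
Thu: 05:38–14:47 = 9 h 9 min; less 45 min break → 8 h 24 min
Fri: 05:44–12:47 = 7 h 3 min; less 45 min break → 6 h 18 min
Sat: 08:24–15:55 = 7 h 31 min; less 45 min break → 6 h 46 min
Total worked: 49 h 16 min = 2956 min.
Regular 44 h 0 min = 2640 min at €26.00/h; overtime 5 h 16 min = 316 min at €52.00/h.
Pay = (2640 × €26.00 + 316 × €52.00) ÷ 60 = €1417.87.

€1417.87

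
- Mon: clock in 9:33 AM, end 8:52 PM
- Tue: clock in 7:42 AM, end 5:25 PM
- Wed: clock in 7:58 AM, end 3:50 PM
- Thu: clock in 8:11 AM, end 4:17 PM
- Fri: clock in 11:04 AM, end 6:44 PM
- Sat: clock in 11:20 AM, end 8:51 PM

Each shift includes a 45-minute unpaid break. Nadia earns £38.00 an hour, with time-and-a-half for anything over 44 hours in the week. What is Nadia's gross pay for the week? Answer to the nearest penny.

£1995.95

Mon: 9:33 AM–8:52 PM = 11 h 19 min; less 45 min break → 10 h 34 min
Tue: 7:42 AM–5:25 PM = 9 h 43 min; less 45 min break → 8 h 58 min
Wed: 7:58 AM–3:50 PM = 7 h 52 min; less 45 min break → 7 h 7 min
Thu: 8:11 AM–4:17 PM = 8 h 6 min; less 45 min break → 7 h 21 min
Fri: 11:04 AM–6:44 PM = 7 h 40 min; less 45 min break → 6 h 55 min
Sat: 11:20 AM–8:51 PM = 9 h 31 min; less 45 min break → 8 h 46 min
Total worked: 49 h 41 min = 2981 min.
Regular 44 h 0 min = 2640 min at £38.00/h; overtime 5 h 41 min = 341 min at £57.00/h.
Pay = (2640 × £38.00 + 341 × £57.00) ÷ 60 = £1995.95.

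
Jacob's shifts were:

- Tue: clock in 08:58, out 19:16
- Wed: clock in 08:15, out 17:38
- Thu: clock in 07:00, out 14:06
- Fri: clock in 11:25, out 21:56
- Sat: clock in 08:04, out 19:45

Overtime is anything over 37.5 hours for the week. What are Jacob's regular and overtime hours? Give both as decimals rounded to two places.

Regular 37.50 hours, overtime 11.48 hours

Tue: 08:58–19:16 = 10 h 18 min
Wed: 08:15–17:38 = 9 h 23 min
Thu: 07:00–14:06 = 7 h 6 min
Fri: 11:25–21:56 = 10 h 31 min
Sat: 08:04–19:45 = 11 h 41 min
Total worked: 48 h 59 min = 48.98 h.
Threshold 37.5 h → overtime 11 h 29 min, regular 37 h 30 min.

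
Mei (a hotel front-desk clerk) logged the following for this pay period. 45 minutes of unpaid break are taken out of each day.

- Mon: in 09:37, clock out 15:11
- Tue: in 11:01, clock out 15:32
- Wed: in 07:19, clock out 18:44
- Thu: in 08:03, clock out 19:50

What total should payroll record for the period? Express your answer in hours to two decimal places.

30.28 hours

Mon: 09:37–15:11 = 5 h 34 min; less 45 min break → 4 h 49 min
Tue: 11:01–15:32 = 4 h 31 min; less 45 min break → 3 h 46 min
Wed: 07:19–18:44 = 11 h 25 min; less 45 min break → 10 h 40 min
Thu: 08:03–19:50 = 11 h 47 min; less 45 min break → 11 h 2 min
Total: 4 h 49 min + 3 h 46 min + 10 h 40 min + 11 h 2 min = 30 h 17 min.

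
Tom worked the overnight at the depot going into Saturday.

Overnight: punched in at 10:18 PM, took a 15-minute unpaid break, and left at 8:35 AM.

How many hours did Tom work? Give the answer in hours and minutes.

10 h 2 min

Overnight: 10:18 PM → midnight = 1 h 42 min; midnight → 8:35 AM = 8 h 35 min; span 10 h 17 min; less 15 min break → 10 h 2 min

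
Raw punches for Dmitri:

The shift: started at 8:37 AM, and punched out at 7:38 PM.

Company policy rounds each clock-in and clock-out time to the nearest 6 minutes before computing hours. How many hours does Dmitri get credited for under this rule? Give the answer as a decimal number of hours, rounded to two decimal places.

11.00 hours

The shift: in 8:37 AM→8:36 AM, out 7:38 PM→7:36 PM; 11 h 0 min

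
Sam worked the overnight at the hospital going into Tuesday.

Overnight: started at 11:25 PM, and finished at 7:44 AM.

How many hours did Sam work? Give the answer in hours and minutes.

8 h 19 min

Overnight: 11:25 PM → midnight = 0 h 35 min; midnight → 7:44 AM = 7 h 44 min; span 8 h 19 min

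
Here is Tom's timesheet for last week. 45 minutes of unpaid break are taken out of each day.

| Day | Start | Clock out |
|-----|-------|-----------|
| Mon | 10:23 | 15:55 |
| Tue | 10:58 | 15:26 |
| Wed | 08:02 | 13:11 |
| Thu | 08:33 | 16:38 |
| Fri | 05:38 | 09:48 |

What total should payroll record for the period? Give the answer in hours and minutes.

23 h 39 min

Mon: 10:23–15:55 = 5 h 32 min; less 45 min break → 4 h 47 min
Tue: 10:58–15:26 = 4 h 28 min; less 45 min break → 3 h 43 min
Wed: 08:02–13:11 = 5 h 9 min; less 45 min break → 4 h 24 min
Thu: 08:33–16:38 = 8 h 5 min; less 45 min break → 7 h 20 min
Fri: 05:38–09:48 = 4 h 10 min; less 45 min break → 3 h 25 min
Total: 4 h 47 min + 3 h 43 min + 4 h 24 min + 7 h 20 min + 3 h 25 min = 23 h 39 min.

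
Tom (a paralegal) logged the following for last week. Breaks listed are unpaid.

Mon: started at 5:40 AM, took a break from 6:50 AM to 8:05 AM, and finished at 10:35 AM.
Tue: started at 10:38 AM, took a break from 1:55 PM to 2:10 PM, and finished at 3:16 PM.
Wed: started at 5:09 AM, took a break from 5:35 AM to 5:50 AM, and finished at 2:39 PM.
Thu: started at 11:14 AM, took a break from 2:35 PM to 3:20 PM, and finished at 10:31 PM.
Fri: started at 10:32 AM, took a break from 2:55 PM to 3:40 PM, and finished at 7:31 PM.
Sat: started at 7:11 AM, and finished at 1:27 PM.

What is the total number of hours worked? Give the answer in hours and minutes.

Mon: 5:40 AM–10:35 AM = 4 h 55 min; less 75 min break → 3 h 40 min
Tue: 10:38 AM–3:16 PM = 4 h 38 min; less 15 min break → 4 h 23 min
Wed: 5:09 AM–2:39 PM = 9 h 30 min; less 15 min break → 9 h 15 min
Thu: 11:14 AM–10:31 PM = 11 h 17 min; less 45 min break → 10 h 32 min
Fri: 10:32 AM–7:31 PM = 8 h 59 min; less 45 min break → 8 h 14 min
Sat: 7:11 AM–1:27 PM = 6 h 16 min
Total: 3 h 40 min + 4 h 23 min + 9 h 15 min + 10 h 32 min + 8 h 14 min + 6 h 16 min = 42 h 20 min.

42 h 20 min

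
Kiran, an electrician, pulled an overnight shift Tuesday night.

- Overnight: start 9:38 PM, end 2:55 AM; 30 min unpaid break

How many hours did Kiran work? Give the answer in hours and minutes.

Overnight: 9:38 PM → midnight = 2 h 22 min; midnight → 2:55 AM = 2 h 55 min; span 5 h 17 min; less 30 min break → 4 h 47 min

4 h 47 min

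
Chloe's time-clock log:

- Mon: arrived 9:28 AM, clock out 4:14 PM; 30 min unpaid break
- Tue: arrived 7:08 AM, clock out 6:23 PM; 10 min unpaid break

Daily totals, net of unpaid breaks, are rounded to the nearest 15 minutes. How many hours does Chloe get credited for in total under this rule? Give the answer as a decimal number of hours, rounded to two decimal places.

17.25 hours

Mon: 9:28 AM–4:14 PM = 6 h 46 min − 30 min = 6 h 16 min → rounds to 6 h 15 min
Tue: 7:08 AM–6:23 PM = 11 h 15 min − 10 min = 11 h 5 min → rounds to 11 h 0 min
Total credited: 17 h 15 min.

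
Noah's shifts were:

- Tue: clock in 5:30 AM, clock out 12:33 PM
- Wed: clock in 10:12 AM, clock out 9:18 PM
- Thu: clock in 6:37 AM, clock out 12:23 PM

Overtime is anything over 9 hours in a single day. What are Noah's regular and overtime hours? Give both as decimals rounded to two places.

Tue: 5:30 AM–12:33 PM = 7 h 3 min
Wed: 10:12 AM–9:18 PM = 11 h 6 min
Thu: 6:37 AM–12:23 PM = 5 h 46 min
Tue reg 7 h 3 min / OT 0 h 0 min; Wed reg 9 h 0 min / OT 2 h 6 min; Thu reg 5 h 46 min / OT 0 h 0 min.
Totals: regular 21 h 49 min, overtime 2 h 6 min.

Regular 21.82 hours, overtime 2.10 hours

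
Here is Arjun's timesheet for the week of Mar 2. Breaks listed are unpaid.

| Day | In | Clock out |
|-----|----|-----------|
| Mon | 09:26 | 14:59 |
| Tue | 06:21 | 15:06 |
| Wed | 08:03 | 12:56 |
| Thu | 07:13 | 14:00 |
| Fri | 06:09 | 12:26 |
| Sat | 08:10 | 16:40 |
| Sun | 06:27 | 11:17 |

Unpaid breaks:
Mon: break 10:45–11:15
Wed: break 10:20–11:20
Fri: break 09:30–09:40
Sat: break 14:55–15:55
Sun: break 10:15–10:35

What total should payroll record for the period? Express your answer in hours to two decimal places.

Mon: 09:26–14:59 = 5 h 33 min; less 30 min break → 5 h 3 min
Tue: 06:21–15:06 = 8 h 45 min
Wed: 08:03–12:56 = 4 h 53 min; less 60 min break → 3 h 53 min
Thu: 07:13–14:00 = 6 h 47 min
Fri: 06:09–12:26 = 6 h 17 min; less 10 min break → 6 h 7 min
Sat: 08:10–16:40 = 8 h 30 min; less 60 min break → 7 h 30 min
Sun: 06:27–11:17 = 4 h 50 min; less 20 min break → 4 h 30 min
Total: 5 h 3 min + 8 h 45 min + 3 h 53 min + 6 h 47 min + 6 h 7 min + 7 h 30 min + 4 h 30 min = 42 h 35 min.

42.58 hours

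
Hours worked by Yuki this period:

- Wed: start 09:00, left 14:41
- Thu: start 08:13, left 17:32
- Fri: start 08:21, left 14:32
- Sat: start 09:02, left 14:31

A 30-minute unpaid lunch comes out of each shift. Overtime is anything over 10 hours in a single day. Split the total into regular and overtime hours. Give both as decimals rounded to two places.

Wed: 09:00–14:41 = 5 h 41 min; less 30 min break → 5 h 11 min
Thu: 08:13–17:32 = 9 h 19 min; less 30 min break → 8 h 49 min
Fri: 08:21–14:32 = 6 h 11 min; less 30 min break → 5 h 41 min
Sat: 09:02–14:31 = 5 h 29 min; less 30 min break → 4 h 59 min
Wed reg 5 h 11 min / OT 0 h 0 min; Thu reg 8 h 49 min / OT 0 h 0 min; Fri reg 5 h 41 min / OT 0 h 0 min; Sat reg 4 h 59 min / OT 0 h 0 min.
Totals: regular 24 h 40 min, overtime 0 h 0 min.

Regular 24.67 hours, overtime 0.00 hours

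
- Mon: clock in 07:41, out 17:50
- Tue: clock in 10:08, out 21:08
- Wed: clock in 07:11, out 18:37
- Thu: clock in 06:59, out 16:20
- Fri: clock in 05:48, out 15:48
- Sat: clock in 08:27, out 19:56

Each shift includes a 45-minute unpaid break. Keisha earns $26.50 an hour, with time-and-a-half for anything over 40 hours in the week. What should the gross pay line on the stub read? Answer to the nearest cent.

$1811.94

Mon: 07:41–17:50 = 10 h 9 min; less 45 min break → 9 h 24 min
Tue: 10:08–21:08 = 11 h 0 min; less 45 min break → 10 h 15 min
Wed: 07:11–18:37 = 11 h 26 min; less 45 min break → 10 h 41 min
Thu: 06:59–16:20 = 9 h 21 min; less 45 min break → 8 h 36 min
Fri: 05:48–15:48 = 10 h 0 min; less 45 min break → 9 h 15 min
Sat: 08:27–19:56 = 11 h 29 min; less 45 min break → 10 h 44 min
Total worked: 58 h 55 min = 3535 min.
Regular 40 h 0 min = 2400 min at $26.50/h; overtime 18 h 55 min = 1135 min at $39.75/h.
Pay = (2400 × $26.50 + 1135 × $39.75) ÷ 60 = $1811.94.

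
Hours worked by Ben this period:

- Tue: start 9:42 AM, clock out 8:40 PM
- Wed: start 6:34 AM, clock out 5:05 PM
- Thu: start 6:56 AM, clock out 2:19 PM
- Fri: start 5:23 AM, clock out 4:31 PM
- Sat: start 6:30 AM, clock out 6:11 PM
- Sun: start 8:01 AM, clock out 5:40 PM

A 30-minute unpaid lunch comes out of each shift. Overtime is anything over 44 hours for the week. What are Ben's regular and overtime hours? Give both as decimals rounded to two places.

Regular 44.00 hours, overtime 14.33 hours

Tue: 9:42 AM–8:40 PM = 10 h 58 min; less 30 min break → 10 h 28 min
Wed: 6:34 AM–5:05 PM = 10 h 31 min; less 30 min break → 10 h 1 min
Thu: 6:56 AM–2:19 PM = 7 h 23 min; less 30 min break → 6 h 53 min
Fri: 5:23 AM–4:31 PM = 11 h 8 min; less 30 min break → 10 h 38 min
Sat: 6:30 AM–6:11 PM = 11 h 41 min; less 30 min break → 11 h 11 min
Sun: 8:01 AM–5:40 PM = 9 h 39 min; less 30 min break → 9 h 9 min
Total worked: 58 h 20 min = 58.33 h.
Threshold 44 h → overtime 14 h 20 min, regular 44 h 0 min.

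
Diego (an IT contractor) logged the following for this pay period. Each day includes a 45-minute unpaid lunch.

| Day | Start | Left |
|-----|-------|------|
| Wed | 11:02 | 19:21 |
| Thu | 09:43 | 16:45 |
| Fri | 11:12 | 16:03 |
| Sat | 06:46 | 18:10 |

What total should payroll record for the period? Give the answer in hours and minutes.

Wed: 11:02–19:21 = 8 h 19 min; less 45 min break → 7 h 34 min
Thu: 09:43–16:45 = 7 h 2 min; less 45 min break → 6 h 17 min
Fri: 11:12–16:03 = 4 h 51 min; less 45 min break → 4 h 6 min
Sat: 06:46–18:10 = 11 h 24 min; less 45 min break → 10 h 39 min
Total: 7 h 34 min + 6 h 17 min + 4 h 6 min + 10 h 39 min = 28 h 36 min.

28 h 36 min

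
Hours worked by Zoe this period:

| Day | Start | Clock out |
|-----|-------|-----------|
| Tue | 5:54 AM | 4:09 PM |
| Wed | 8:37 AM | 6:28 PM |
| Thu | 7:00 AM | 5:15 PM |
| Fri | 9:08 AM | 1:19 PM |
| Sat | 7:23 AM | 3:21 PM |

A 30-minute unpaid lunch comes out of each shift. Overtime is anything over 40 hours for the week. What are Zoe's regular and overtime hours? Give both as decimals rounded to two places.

Tue: 5:54 AM–4:09 PM = 10 h 15 min; less 30 min break → 9 h 45 min
Wed: 8:37 AM–6:28 PM = 9 h 51 min; less 30 min break → 9 h 21 min
Thu: 7:00 AM–5:15 PM = 10 h 15 min; less 30 min break → 9 h 45 min
Fri: 9:08 AM–1:19 PM = 4 h 11 min; less 30 min break → 3 h 41 min
Sat: 7:23 AM–3:21 PM = 7 h 58 min; less 30 min break → 7 h 28 min
Total worked: 40 h 0 min = 40.00 h.
Threshold 40 h → overtime 0 h 0 min, regular 40 h 0 min.

Regular 40.00 hours, overtime 0.00 hours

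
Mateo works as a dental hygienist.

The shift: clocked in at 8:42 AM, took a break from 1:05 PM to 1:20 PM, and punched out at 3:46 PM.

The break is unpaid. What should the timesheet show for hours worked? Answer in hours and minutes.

6 h 49 min

The shift: 8:42 AM–3:46 PM = 7 h 4 min; less 15 min break → 6 h 49 min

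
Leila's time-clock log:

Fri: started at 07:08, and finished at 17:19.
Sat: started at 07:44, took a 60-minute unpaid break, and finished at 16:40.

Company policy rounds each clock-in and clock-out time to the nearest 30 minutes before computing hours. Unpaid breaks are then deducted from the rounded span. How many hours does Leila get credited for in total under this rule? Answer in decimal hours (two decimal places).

Fri: in 07:08→07:00, out 17:19→17:30; 10 h 30 min
Sat: in 07:44→07:30, out 16:40→16:30; 9 h 0 min − 60 min = 8 h 0 min
Total credited: 18 h 30 min.

18.50 hours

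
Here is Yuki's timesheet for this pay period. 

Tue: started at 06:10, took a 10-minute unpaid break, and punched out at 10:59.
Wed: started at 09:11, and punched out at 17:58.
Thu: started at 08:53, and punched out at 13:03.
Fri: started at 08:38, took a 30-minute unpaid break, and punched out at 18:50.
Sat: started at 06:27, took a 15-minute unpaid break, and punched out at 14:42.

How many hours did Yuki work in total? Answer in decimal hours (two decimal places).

Tue: 06:10–10:59 = 4 h 49 min; less 10 min break → 4 h 39 min
Wed: 09:11–17:58 = 8 h 47 min
Thu: 08:53–13:03 = 4 h 10 min
Fri: 08:38–18:50 = 10 h 12 min; less 30 min break → 9 h 42 min
Sat: 06:27–14:42 = 8 h 15 min; less 15 min break → 8 h 0 min
Total: 4 h 39 min + 8 h 47 min + 4 h 10 min + 9 h 42 min + 8 h 0 min = 35 h 18 min.

35.30 hours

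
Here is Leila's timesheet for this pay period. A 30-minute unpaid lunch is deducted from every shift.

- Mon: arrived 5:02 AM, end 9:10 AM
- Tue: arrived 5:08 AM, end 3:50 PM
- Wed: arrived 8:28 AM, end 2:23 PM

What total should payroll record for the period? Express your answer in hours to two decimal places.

Mon: 5:02 AM–9:10 AM = 4 h 8 min; less 30 min break → 3 h 38 min
Tue: 5:08 AM–3:50 PM = 10 h 42 min; less 30 min break → 10 h 12 min
Wed: 8:28 AM–2:23 PM = 5 h 55 min; less 30 min break → 5 h 25 min
Total: 3 h 38 min + 10 h 12 min + 5 h 25 min = 19 h 15 min.

19.25 hours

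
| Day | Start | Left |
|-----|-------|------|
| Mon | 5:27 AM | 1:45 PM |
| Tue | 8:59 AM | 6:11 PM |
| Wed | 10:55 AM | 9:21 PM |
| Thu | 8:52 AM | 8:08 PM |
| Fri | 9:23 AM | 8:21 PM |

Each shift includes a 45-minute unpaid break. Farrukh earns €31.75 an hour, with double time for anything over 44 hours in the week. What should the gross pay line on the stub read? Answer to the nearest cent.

Mon: 5:27 AM–1:45 PM = 8 h 18 min; less 45 min break → 7 h 33 min
Tue: 8:59 AM–6:11 PM = 9 h 12 min; less 45 min break → 8 h 27 min
Wed: 10:55 AM–9:21 PM = 10 h 26 min; less 45 min break → 9 h 41 min
Thu: 8:52 AM–8:08 PM = 11 h 16 min; less 45 min break → 10 h 31 min
Fri: 9:23 AM–8:21 PM = 10 h 58 min; less 45 min break → 10 h 13 min
Total worked: 46 h 25 min = 2785 min.
Regular 44 h 0 min = 2640 min at €31.75/h; overtime 2 h 25 min = 145 min at €63.50/h.
Pay = (2640 × €31.75 + 145 × €63.50) ÷ 60 = €1550.46.

€1550.46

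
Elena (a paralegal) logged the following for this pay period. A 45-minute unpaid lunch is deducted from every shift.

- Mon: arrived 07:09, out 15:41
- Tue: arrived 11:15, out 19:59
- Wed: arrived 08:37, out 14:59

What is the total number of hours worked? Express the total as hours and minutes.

Mon: 07:09–15:41 = 8 h 32 min; less 45 min break → 7 h 47 min
Tue: 11:15–19:59 = 8 h 44 min; less 45 min break → 7 h 59 min
Wed: 08:37–14:59 = 6 h 22 min; less 45 min break → 5 h 37 min
Total: 7 h 47 min + 7 h 59 min + 5 h 37 min = 21 h 23 min.

21 h 23 min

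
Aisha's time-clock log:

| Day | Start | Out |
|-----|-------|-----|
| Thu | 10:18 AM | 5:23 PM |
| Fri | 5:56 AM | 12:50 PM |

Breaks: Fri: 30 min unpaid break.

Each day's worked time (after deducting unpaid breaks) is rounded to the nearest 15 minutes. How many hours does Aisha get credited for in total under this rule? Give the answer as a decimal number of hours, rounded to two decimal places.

13.50 hours

Thu: 10:18 AM–5:23 PM = 7 h 5 min → rounds to 7 h 0 min
Fri: 5:56 AM–12:50 PM = 6 h 54 min − 30 min = 6 h 24 min → rounds to 6 h 30 min
Total credited: 13 h 30 min.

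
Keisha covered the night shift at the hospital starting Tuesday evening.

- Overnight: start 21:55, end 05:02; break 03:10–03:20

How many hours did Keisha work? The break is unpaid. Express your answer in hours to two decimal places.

Overnight: 21:55 → midnight = 2 h 5 min; midnight → 05:02 = 5 h 2 min; span 7 h 7 min; less 10 min break → 6 h 57 min

6.95 hours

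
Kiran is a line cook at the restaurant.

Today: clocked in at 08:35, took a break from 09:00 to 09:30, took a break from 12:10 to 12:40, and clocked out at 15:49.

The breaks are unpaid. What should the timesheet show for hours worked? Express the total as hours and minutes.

6 h 14 min

Today: 08:35–15:49 = 7 h 14 min; less 60 min break → 6 h 14 min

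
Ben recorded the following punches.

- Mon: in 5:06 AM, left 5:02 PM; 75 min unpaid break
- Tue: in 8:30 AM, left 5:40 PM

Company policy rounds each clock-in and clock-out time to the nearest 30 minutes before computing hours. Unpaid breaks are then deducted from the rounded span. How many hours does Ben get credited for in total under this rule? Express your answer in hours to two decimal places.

Mon: in 5:06 AM→5:00 AM, out 5:02 PM→5:00 PM; 12 h 0 min − 75 min = 10 h 45 min
Tue: in 8:30 AM→8:30 AM, out 5:40 PM→5:30 PM; 9 h 0 min
Total credited: 19 h 45 min.

19.75 hours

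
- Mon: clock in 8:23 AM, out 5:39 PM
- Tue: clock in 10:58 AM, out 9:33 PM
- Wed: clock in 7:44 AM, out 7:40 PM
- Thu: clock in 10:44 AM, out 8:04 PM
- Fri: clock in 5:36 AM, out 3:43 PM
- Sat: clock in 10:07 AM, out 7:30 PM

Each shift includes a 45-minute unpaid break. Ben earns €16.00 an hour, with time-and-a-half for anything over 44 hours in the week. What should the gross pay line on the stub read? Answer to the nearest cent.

€994.80

Mon: 8:23 AM–5:39 PM = 9 h 16 min; less 45 min break → 8 h 31 min
Tue: 10:58 AM–9:33 PM = 10 h 35 min; less 45 min break → 9 h 50 min
Wed: 7:44 AM–7:40 PM = 11 h 56 min; less 45 min break → 11 h 11 min
Thu: 10:44 AM–8:04 PM = 9 h 20 min; less 45 min break → 8 h 35 min
Fri: 5:36 AM–3:43 PM = 10 h 7 min; less 45 min break → 9 h 22 min
Sat: 10:07 AM–7:30 PM = 9 h 23 min; less 45 min break → 8 h 38 min
Total worked: 56 h 7 min = 3367 min.
Regular 44 h 0 min = 2640 min at €16.00/h; overtime 12 h 7 min = 727 min at €24.00/h.
Pay = (2640 × €16.00 + 727 × €24.00) ÷ 60 = €994.80.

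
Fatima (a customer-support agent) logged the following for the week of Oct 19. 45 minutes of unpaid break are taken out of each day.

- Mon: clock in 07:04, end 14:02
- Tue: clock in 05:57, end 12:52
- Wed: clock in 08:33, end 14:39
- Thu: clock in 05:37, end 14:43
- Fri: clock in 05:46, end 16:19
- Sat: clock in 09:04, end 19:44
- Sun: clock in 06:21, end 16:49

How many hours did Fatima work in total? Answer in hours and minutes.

55 h 31 min

Mon: 07:04–14:02 = 6 h 58 min; less 45 min break → 6 h 13 min
Tue: 05:57–12:52 = 6 h 55 min; less 45 min break → 6 h 10 min
Wed: 08:33–14:39 = 6 h 6 min; less 45 min break → 5 h 21 min
Thu: 05:37–14:43 = 9 h 6 min; less 45 min break → 8 h 21 min
Fri: 05:46–16:19 = 10 h 33 min; less 45 min break → 9 h 48 min
Sat: 09:04–19:44 = 10 h 40 min; less 45 min break → 9 h 55 min
Sun: 06:21–16:49 = 10 h 28 min; less 45 min break → 9 h 43 min
Total: 6 h 13 min + 6 h 10 min + 5 h 21 min + 8 h 21 min + 9 h 48 min + 9 h 55 min + 9 h 43 min = 55 h 31 min.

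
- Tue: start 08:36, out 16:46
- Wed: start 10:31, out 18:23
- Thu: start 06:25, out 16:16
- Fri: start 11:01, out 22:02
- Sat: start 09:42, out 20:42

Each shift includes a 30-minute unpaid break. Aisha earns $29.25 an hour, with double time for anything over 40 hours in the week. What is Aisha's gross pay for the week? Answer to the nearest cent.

Tue: 08:36–16:46 = 8 h 10 min; less 30 min break → 7 h 40 min
Wed: 10:31–18:23 = 7 h 52 min; less 30 min break → 7 h 22 min
Thu: 06:25–16:16 = 9 h 51 min; less 30 min break → 9 h 21 min
Fri: 11:01–22:02 = 11 h 1 min; less 30 min break → 10 h 31 min
Sat: 09:42–20:42 = 11 h 0 min; less 30 min break → 10 h 30 min
Total worked: 45 h 24 min = 2724 min.
Regular 40 h 0 min = 2400 min at $29.25/h; overtime 5 h 24 min = 324 min at $58.50/h.
Pay = (2400 × $29.25 + 324 × $58.50) ÷ 60 = $1485.90.

$1485.90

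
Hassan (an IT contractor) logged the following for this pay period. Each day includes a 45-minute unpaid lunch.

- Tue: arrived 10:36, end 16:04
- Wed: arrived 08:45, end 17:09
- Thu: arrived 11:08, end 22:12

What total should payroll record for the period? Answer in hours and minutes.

Tue: 10:36–16:04 = 5 h 28 min; less 45 min break → 4 h 43 min
Wed: 08:45–17:09 = 8 h 24 min; less 45 min break → 7 h 39 min
Thu: 11:08–22:12 = 11 h 4 min; less 45 min break → 10 h 19 min
Total: 4 h 43 min + 7 h 39 min + 10 h 19 min = 22 h 41 min.

22 h 41 min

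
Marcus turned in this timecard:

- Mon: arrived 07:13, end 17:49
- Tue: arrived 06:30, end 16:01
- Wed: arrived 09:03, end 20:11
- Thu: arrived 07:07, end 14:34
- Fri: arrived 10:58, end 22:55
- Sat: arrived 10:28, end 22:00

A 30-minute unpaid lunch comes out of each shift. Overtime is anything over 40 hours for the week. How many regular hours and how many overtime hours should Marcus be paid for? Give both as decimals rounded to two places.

Mon: 07:13–17:49 = 10 h 36 min; less 30 min break → 10 h 6 min
Tue: 06:30–16:01 = 9 h 31 min; less 30 min break → 9 h 1 min
Wed: 09:03–20:11 = 11 h 8 min; less 30 min break → 10 h 38 min
Thu: 07:07–14:34 = 7 h 27 min; less 30 min break → 6 h 57 min
Fri: 10:58–22:55 = 11 h 57 min; less 30 min break → 11 h 27 min
Sat: 10:28–22:00 = 11 h 32 min; less 30 min break → 11 h 2 min
Total worked: 59 h 11 min = 59.18 h.
Threshold 40 h → overtime 19 h 11 min, regular 40 h 0 min.

Regular 40.00 hours, overtime 19.18 hours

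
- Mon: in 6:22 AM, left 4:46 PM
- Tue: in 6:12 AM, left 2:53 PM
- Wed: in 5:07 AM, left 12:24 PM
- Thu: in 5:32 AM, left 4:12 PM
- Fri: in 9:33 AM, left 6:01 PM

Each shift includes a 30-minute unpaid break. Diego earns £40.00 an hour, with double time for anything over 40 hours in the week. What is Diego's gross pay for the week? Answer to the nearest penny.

£1840.00

Mon: 6:22 AM–4:46 PM = 10 h 24 min; less 30 min break → 9 h 54 min
Tue: 6:12 AM–2:53 PM = 8 h 41 min; less 30 min break → 8 h 11 min
Wed: 5:07 AM–12:24 PM = 7 h 17 min; less 30 min break → 6 h 47 min
Thu: 5:32 AM–4:12 PM = 10 h 40 min; less 30 min break → 10 h 10 min
Fri: 9:33 AM–6:01 PM = 8 h 28 min; less 30 min break → 7 h 58 min
Total worked: 43 h 0 min = 2580 min.
Regular 40 h 0 min = 2400 min at £40.00/h; overtime 3 h 0 min = 180 min at £80.00/h.
Pay = (2400 × £40.00 + 180 × £80.00) ÷ 60 = £1840.00.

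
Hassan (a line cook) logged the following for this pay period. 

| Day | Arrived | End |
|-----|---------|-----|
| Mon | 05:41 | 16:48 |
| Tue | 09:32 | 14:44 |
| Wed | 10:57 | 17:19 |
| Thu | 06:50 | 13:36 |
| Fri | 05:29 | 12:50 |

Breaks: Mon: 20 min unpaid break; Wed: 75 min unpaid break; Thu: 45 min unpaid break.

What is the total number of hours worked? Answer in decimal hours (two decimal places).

Mon: 05:41–16:48 = 11 h 7 min; less 20 min break → 10 h 47 min
Tue: 09:32–14:44 = 5 h 12 min
Wed: 10:57–17:19 = 6 h 22 min; less 75 min break → 5 h 7 min
Thu: 06:50–13:36 = 6 h 46 min; less 45 min break → 6 h 1 min
Fri: 05:29–12:50 = 7 h 21 min
Total: 10 h 47 min + 5 h 12 min + 5 h 7 min + 6 h 1 min + 7 h 21 min = 34 h 28 min.

34.47 hours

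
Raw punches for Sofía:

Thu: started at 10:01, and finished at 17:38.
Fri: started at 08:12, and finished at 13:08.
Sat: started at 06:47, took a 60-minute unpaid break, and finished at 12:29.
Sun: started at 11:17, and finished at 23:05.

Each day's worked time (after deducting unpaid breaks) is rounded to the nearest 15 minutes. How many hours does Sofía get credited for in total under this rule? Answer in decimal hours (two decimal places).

29.00 hours

Thu: 10:01–17:38 = 7 h 37 min → rounds to 7 h 30 min
Fri: 08:12–13:08 = 4 h 56 min → rounds to 5 h 0 min
Sat: 06:47–12:29 = 5 h 42 min − 60 min = 4 h 42 min → rounds to 4 h 45 min
Sun: 11:17–23:05 = 11 h 48 min → rounds to 11 h 45 min
Total credited: 29 h 0 min.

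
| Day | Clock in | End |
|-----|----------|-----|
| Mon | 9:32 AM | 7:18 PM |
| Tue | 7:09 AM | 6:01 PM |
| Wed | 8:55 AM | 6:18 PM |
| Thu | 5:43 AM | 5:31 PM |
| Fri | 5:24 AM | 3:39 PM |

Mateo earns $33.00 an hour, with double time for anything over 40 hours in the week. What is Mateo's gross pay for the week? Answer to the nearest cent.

Mon: 9:32 AM–7:18 PM = 9 h 46 min
Tue: 7:09 AM–6:01 PM = 10 h 52 min
Wed: 8:55 AM–6:18 PM = 9 h 23 min
Thu: 5:43 AM–5:31 PM = 11 h 48 min
Fri: 5:24 AM–3:39 PM = 10 h 15 min
Total worked: 52 h 4 min = 3124 min.
Regular 40 h 0 min = 2400 min at $33.00/h; overtime 12 h 4 min = 724 min at $66.00/h.
Pay = (2400 × $33.00 + 724 × $66.00) ÷ 60 = $2116.40.

$2116.40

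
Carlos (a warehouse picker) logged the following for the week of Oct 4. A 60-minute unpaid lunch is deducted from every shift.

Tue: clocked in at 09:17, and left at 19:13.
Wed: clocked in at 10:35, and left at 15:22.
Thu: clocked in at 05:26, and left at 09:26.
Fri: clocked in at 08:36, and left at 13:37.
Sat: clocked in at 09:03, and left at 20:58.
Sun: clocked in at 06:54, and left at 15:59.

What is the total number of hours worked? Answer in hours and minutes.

Tue: 09:17–19:13 = 9 h 56 min; less 60 min break → 8 h 56 min
Wed: 10:35–15:22 = 4 h 47 min; less 60 min break → 3 h 47 min
Thu: 05:26–09:26 = 4 h 0 min; less 60 min break → 3 h 0 min
Fri: 08:36–13:37 = 5 h 1 min; less 60 min break → 4 h 1 min
Sat: 09:03–20:58 = 11 h 55 min; less 60 min break → 10 h 55 min
Sun: 06:54–15:59 = 9 h 5 min; less 60 min break → 8 h 5 min
Total: 8 h 56 min + 3 h 47 min + 3 h 0 min + 4 h 1 min + 10 h 55 min + 8 h 5 min = 38 h 44 min.

38 h 44 min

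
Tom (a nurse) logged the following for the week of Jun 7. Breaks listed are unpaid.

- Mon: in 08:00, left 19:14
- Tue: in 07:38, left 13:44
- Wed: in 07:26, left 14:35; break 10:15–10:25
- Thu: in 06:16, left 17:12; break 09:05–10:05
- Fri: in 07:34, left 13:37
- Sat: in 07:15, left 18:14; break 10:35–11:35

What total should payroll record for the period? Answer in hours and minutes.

Mon: 08:00–19:14 = 11 h 14 min
Tue: 07:38–13:44 = 6 h 6 min
Wed: 07:26–14:35 = 7 h 9 min; less 10 min break → 6 h 59 min
Thu: 06:16–17:12 = 10 h 56 min; less 60 min break → 9 h 56 min
Fri: 07:34–13:37 = 6 h 3 min
Sat: 07:15–18:14 = 10 h 59 min; less 60 min break → 9 h 59 min
Total: 11 h 14 min + 6 h 6 min + 6 h 59 min + 9 h 56 min + 6 h 3 min + 9 h 59 min = 50 h 17 min.

50 h 17 min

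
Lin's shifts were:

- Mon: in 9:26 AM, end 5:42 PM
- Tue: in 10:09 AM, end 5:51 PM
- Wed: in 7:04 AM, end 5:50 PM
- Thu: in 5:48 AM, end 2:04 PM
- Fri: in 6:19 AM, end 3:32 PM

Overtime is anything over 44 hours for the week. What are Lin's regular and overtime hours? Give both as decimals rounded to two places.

Mon: 9:26 AM–5:42 PM = 8 h 16 min
Tue: 10:09 AM–5:51 PM = 7 h 42 min
Wed: 7:04 AM–5:50 PM = 10 h 46 min
Thu: 5:48 AM–2:04 PM = 8 h 16 min
Fri: 6:19 AM–3:32 PM = 9 h 13 min
Total worked: 44 h 13 min = 44.22 h.
Threshold 44 h → overtime 0 h 13 min, regular 44 h 0 min.

Regular 44.00 hours, overtime 0.22 hours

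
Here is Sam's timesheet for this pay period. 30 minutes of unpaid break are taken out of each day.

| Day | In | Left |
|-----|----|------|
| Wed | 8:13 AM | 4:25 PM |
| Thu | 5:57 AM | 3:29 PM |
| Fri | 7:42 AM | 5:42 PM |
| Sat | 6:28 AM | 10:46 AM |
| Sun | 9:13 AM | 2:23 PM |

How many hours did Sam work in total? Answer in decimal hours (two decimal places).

Wed: 8:13 AM–4:25 PM = 8 h 12 min; less 30 min break → 7 h 42 min
Thu: 5:57 AM–3:29 PM = 9 h 32 min; less 30 min break → 9 h 2 min
Fri: 7:42 AM–5:42 PM = 10 h 0 min; less 30 min break → 9 h 30 min
Sat: 6:28 AM–10:46 AM = 4 h 18 min; less 30 min break → 3 h 48 min
Sun: 9:13 AM–2:23 PM = 5 h 10 min; less 30 min break → 4 h 40 min
Total: 7 h 42 min + 9 h 2 min + 9 h 30 min + 3 h 48 min + 4 h 40 min = 34 h 42 min.

34.70 hours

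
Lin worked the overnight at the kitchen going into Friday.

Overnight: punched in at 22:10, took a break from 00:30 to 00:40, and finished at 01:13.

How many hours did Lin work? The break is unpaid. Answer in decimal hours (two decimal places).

Overnight: 22:10 → midnight = 1 h 50 min; midnight → 01:13 = 1 h 13 min; span 3 h 3 min; less 10 min break → 2 h 53 min

2.88 hours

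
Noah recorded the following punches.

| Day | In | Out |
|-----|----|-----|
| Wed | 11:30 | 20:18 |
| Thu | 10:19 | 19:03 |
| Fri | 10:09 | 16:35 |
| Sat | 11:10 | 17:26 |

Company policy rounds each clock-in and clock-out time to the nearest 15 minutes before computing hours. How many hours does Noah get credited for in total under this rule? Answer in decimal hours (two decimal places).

30.00 hours

Wed: in 11:30→11:30, out 20:18→20:15; 8 h 45 min
Thu: in 10:19→10:15, out 19:03→19:00; 8 h 45 min
Fri: in 10:09→10:15, out 16:35→16:30; 6 h 15 min
Sat: in 11:10→11:15, out 17:26→17:30; 6 h 15 min
Total credited: 30 h 0 min.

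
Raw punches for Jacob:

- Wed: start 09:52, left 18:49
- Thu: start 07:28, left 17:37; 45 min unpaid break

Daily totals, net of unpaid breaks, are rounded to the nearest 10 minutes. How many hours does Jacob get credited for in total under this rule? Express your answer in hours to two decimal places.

18.33 hours

Wed: 09:52–18:49 = 8 h 57 min → rounds to 9 h 0 min
Thu: 07:28–17:37 = 10 h 9 min − 45 min = 9 h 24 min → rounds to 9 h 20 min
Total credited: 18 h 20 min.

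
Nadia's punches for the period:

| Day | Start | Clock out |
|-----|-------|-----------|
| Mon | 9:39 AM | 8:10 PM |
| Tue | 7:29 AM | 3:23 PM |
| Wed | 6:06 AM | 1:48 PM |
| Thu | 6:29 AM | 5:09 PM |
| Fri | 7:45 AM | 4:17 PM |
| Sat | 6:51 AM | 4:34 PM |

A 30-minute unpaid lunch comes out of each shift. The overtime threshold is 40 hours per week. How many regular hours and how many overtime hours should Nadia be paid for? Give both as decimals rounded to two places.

Mon: 9:39 AM–8:10 PM = 10 h 31 min; less 30 min break → 10 h 1 min
Tue: 7:29 AM–3:23 PM = 7 h 54 min; less 30 min break → 7 h 24 min
Wed: 6:06 AM–1:48 PM = 7 h 42 min; less 30 min break → 7 h 12 min
Thu: 6:29 AM–5:09 PM = 10 h 40 min; less 30 min break → 10 h 10 min
Fri: 7:45 AM–4:17 PM = 8 h 32 min; less 30 min break → 8 h 2 min
Sat: 6:51 AM–4:34 PM = 9 h 43 min; less 30 min break → 9 h 13 min
Total worked: 52 h 2 min = 52.03 h.
Threshold 40 h → overtime 12 h 2 min, regular 40 h 0 min.

Regular 40.00 hours, overtime 12.03 hours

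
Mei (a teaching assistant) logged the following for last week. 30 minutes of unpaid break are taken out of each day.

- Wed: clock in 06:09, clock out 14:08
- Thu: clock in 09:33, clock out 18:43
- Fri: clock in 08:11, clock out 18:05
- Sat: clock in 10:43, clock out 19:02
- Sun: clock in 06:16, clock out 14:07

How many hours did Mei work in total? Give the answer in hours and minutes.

Wed: 06:09–14:08 = 7 h 59 min; less 30 min break → 7 h 29 min
Thu: 09:33–18:43 = 9 h 10 min; less 30 min break → 8 h 40 min
Fri: 08:11–18:05 = 9 h 54 min; less 30 min break → 9 h 24 min
Sat: 10:43–19:02 = 8 h 19 min; less 30 min break → 7 h 49 min
Sun: 06:16–14:07 = 7 h 51 min; less 30 min break → 7 h 21 min
Total: 7 h 29 min + 8 h 40 min + 9 h 24 min + 7 h 49 min + 7 h 21 min = 40 h 43 min.

40 h 43 min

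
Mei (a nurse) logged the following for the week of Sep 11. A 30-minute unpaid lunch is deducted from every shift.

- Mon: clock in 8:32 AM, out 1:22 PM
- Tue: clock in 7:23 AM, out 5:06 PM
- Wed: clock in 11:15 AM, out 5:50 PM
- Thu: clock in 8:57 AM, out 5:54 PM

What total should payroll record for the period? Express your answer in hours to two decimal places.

Mon: 8:32 AM–1:22 PM = 4 h 50 min; less 30 min break → 4 h 20 min
Tue: 7:23 AM–5:06 PM = 9 h 43 min; less 30 min break → 9 h 13 min
Wed: 11:15 AM–5:50 PM = 6 h 35 min; less 30 min break → 6 h 5 min
Thu: 8:57 AM–5:54 PM = 8 h 57 min; less 30 min break → 8 h 27 min
Total: 4 h 20 min + 9 h 13 min + 6 h 5 min + 8 h 27 min = 28 h 5 min.

28.08 hours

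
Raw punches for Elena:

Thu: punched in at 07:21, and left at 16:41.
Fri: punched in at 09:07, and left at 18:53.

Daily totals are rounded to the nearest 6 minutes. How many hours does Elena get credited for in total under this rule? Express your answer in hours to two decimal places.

19.10 hours

Thu: 07:21–16:41 = 9 h 20 min → rounds to 9 h 18 min
Fri: 09:07–18:53 = 9 h 46 min → rounds to 9 h 48 min
Total credited: 19 h 6 min.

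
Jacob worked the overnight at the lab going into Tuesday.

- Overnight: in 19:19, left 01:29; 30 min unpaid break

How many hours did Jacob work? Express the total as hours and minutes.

Overnight: 19:19 → midnight = 4 h 41 min; midnight → 01:29 = 1 h 29 min; span 6 h 10 min; less 30 min break → 5 h 40 min

5 h 40 min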